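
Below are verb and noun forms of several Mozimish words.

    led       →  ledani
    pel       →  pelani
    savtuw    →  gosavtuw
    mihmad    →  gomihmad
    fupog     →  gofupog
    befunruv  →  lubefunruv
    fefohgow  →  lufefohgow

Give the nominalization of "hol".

"hol" has 1 vowel. The stems with 1 vowel (led → ledani, pel → pelani) add -ani.
So hol → holani.

holani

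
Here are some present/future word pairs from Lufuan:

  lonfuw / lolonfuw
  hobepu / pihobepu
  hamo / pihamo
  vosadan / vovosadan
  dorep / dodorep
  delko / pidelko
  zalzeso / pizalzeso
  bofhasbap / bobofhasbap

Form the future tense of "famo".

pifamo

"famo" ends in a vowel. The stems ending in a vowel (hamo → pihamo, hobepu → pihobepu, zalzeso → pizalzeso) add the prefix pi-.
So famo → pifamo.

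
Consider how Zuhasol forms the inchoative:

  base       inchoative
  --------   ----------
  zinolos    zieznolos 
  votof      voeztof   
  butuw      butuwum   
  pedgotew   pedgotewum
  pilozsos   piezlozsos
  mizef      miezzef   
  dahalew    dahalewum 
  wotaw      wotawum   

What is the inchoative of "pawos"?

"pawos" ends in -s. The stems ending in -s (pilozsos → piezlozsos, zinolos → zieznolos) insert -ez- after the first vowel.
The other pattern: stems ending in -w add -um.
So pawos → paezwos.

paezwos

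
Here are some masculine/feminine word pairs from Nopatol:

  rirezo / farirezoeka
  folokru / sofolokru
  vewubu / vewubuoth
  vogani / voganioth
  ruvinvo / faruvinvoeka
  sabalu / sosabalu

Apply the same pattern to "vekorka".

vewubu and sabalu both end in -u yet inflect differently (vewubuoth, sosabalu), so the final letter is not what conditions the rule; the first letter is.
"vekorka" begins with v-. The stems beginning with v- (vogani → voganioth, vewubu → vewubuoth) add -oth.
So vekorka → vekorkaoth.

vekorkaoth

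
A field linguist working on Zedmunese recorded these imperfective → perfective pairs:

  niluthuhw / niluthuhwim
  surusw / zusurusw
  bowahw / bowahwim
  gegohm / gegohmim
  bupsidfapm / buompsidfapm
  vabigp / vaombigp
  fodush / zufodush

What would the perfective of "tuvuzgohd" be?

gegohm and bupsidfapm both end in -m yet inflect differently (gegohmim, buompsidfapm), so the final letter is not what conditions the rule; the second-to-last letter is.
"tuvuzgohd" has second-to-last letter 'h'. The stems whose second-to-last letter is 'h' (niluthuhw → niluthuhwim, bowahw → bowahwim, gegohm → gegohmim) add -im.
So tuvuzgohd → tuvuzgohdim.

tuvuzgohdim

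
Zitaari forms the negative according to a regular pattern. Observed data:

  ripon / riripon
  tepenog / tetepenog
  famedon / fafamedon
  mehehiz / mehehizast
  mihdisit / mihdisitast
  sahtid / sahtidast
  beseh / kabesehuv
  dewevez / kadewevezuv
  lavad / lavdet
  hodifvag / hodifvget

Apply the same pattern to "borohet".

mehehiz and dewevez both end in -z yet inflect differently (mehehizast, kadewevezuv), so the final letter is not what conditions the rule; the last vowel is.
"borohet" has last vowel 'e'. The stems whose last vowel is 'e' (beseh → kabesehuv, dewevez → kadewevezuv) add ka- … -uv around the stem.
The other patterns: stems whose last vowel is 'o' repeat the first consonant+vowel as a prefix; stems whose last vowel is 'i' add -ast; stems whose last vowel is 'a' delete the last vowel and add -et.
So borohet → kaborohetuv.

kaborohetuv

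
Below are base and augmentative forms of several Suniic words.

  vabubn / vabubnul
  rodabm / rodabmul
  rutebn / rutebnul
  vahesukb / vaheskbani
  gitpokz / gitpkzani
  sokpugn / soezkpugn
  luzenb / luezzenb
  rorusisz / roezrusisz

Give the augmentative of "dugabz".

dugabzul

vabubn and sokpugn both end in -n yet inflect differently (vabubnul, soezkpugn), so the final letter is not what conditions the rule; the second-to-last letter is.
"dugabz" has second-to-last letter 'b'. The stems whose second-to-last letter is 'b' (vabubn → vabubnul, rodabm → rodabmul, rutebn → rutebnul) add -ul.
The other patterns: stems whose second-to-last letter is 'k' delete the last vowel and add -ani; stems whose second-to-last letter is 'g', 'n' or 's' insert -ez- after the first vowel.
So dugabz → dugabzul.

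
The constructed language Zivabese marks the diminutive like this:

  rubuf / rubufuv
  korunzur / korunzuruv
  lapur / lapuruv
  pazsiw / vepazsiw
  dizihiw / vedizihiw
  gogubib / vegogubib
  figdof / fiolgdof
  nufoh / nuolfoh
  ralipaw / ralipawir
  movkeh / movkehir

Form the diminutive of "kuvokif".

"kuvokif" has last vowel 'i'. The stems whose last vowel is 'i' (pazsiw → vepazsiw, dizihiw → vedizihiw, gogubib → vegogubib) add the prefix ve-.
So kuvokif → vekuvokif.

vekuvokif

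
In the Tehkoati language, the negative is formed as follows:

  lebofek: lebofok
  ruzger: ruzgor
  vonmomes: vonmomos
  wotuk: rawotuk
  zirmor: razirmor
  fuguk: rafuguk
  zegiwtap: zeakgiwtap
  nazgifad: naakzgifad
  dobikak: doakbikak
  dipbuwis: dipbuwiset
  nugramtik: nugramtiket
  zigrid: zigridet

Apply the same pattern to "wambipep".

wambipop

lebofek and wotuk both end in -k yet inflect differently (lebofok, rawotuk), so the final letter is not what conditions the rule; the last vowel is.
"wambipep" has last vowel 'e'. The stems whose last vowel is 'e' (lebofek → lebofok, ruzger → ruzgor, vonmomes → vonmomos) change the last vowel to 'o'.
So wambipep → wambipop.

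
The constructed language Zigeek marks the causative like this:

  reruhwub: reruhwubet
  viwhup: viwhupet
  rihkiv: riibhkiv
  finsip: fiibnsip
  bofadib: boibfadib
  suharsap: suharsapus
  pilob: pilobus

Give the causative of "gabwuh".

viwhup and finsip both end in -p yet inflect differently (viwhupet, fiibnsip), so the final letter is not what conditions the rule; the last vowel is.
"gabwuh" has last vowel 'u'. The stems whose last vowel is 'u' (reruhwub → reruhwubet, viwhup → viwhupet) add -et.
The other patterns: stems whose last vowel is 'i' insert -ib- after the first vowel; stems whose last vowel is 'a' or 'o' add -us.
So gabwuh → gabwuhet.

gabwuhet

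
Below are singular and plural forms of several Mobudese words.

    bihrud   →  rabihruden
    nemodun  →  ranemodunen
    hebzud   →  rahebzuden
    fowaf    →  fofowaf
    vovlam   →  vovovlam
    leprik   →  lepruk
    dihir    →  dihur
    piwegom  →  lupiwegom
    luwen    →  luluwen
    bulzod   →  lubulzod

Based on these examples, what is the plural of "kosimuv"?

vovlam and piwegom both end in -m yet inflect differently (vovovlam, lupiwegom), so the final letter is not what conditions the rule; the last vowel is.
"kosimuv" has last vowel 'u'. The stems whose last vowel is 'u' (bihrud → rabihruden, nemodun → ranemodunen, hebzud → rahebzuden) add ra- … -en around the stem.
The other patterns: stems whose last vowel is 'a' repeat the first consonant+vowel as a prefix; stems whose last vowel is 'i' change the last vowel to 'u'; stems whose last vowel is 'e' or 'o' add the prefix lu-.
So kosimuv → rakosimuven.

rakosimuven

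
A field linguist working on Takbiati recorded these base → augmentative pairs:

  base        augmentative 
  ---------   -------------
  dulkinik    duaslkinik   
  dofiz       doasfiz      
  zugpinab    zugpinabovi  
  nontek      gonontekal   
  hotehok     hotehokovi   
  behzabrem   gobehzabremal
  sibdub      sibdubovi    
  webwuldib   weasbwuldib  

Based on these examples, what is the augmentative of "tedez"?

gotedezal

dulkinik and nontek both end in -k yet inflect differently (duaslkinik, gonontekal), so the final letter is not what conditions the rule; the last vowel is.
"tedez" has last vowel 'e'. The stems whose last vowel is 'e' (nontek → gonontekal, behzabrem → gobehzabremal) add go- … -al around the stem.
The other patterns: stems whose last vowel is 'i' insert -as- after the first vowel; stems whose last vowel is 'a', 'o' or 'u' add -ovi.
So tedez → gotedezal.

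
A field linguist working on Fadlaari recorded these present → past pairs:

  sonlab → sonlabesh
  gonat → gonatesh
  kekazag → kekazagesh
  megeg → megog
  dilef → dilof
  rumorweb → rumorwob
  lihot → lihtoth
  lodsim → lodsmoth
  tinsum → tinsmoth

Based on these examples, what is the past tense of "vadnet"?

vadnot

kekazag and megeg both end in -g yet inflect differently (kekazagesh, megog), so the final letter is not what conditions the rule; the last vowel is.
"vadnet" has last vowel 'e'. The stems whose last vowel is 'e' (megeg → megog, dilef → dilof, rumorweb → rumorwob) change the last vowel to 'o'.
So vadnet → vadnot.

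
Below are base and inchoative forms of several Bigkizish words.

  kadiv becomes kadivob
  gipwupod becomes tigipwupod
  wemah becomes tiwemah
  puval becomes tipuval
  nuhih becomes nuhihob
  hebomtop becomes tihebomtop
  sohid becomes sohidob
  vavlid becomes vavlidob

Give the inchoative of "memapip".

nuhih and wemah both end in -h yet inflect differently (nuhihob, tiwemah), so the final letter is not what conditions the rule; the last vowel is.
"memapip" has last vowel 'i'. The stems whose last vowel is 'i' (kadiv → kadivob, vavlid → vavlidob, sohid → sohidob) add -ob.
So memapip → memapipob.

memapipob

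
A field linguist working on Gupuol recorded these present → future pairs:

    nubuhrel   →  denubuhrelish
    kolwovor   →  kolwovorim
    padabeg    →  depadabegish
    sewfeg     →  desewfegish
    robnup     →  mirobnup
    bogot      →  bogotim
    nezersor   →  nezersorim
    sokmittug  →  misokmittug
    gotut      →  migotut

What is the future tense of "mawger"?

padabeg and sokmittug both end in -g yet inflect differently (depadabegish, misokmittug), so the final letter is not what conditions the rule; the last vowel is.
"mawger" has last vowel 'e'. The stems whose last vowel is 'e' (padabeg → depadabegish, nubuhrel → denubuhrelish, sewfeg → desewfegish) add de- … -ish around the stem.
So mawger → demawgerish.

demawgerish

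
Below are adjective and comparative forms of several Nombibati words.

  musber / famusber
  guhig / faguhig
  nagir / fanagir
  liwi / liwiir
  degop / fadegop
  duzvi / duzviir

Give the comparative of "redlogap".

faredlogap

guhig and liwi both have last vowel 'i' yet inflect differently (faguhig, liwiir), so the last vowel is not what conditions the rule; whether the stem ends in a vowel or a consonant is.
"redlogap" ends in a consonant. The stems ending in a consonant (guhig → faguhig, degop → fadegop, nagir → fanagir) add the prefix fa-.
The other pattern: stems ending in a vowel add -ir.
So redlogap → faredlogap.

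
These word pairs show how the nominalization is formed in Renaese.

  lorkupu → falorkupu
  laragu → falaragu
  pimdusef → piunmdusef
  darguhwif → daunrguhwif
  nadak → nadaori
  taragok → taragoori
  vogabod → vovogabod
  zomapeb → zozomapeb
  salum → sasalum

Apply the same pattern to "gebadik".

gebadiori

taragok and vogabod both have last vowel 'o' yet inflect differently (taragoori, vovogabod), so the last vowel is not what conditions the rule; the final letter is.
"gebadik" ends in -k. The stems ending in -k (nadak → nadaori, taragok → taragoori) drop the final letter and add -ori.
So gebadik → gebadiori.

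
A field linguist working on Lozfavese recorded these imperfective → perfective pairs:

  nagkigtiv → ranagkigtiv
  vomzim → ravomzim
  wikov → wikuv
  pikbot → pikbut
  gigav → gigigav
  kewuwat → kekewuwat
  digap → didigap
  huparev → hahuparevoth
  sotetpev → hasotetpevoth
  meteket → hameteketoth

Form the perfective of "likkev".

nagkigtiv and wikov both end in -v yet inflect differently (ranagkigtiv, wikuv), so the final letter is not what conditions the rule; the last vowel is.
"likkev" has last vowel 'e'. The stems whose last vowel is 'e' (huparev → hahuparevoth, sotetpev → hasotetpevoth, meteket → hameteketoth) add ha- … -oth around the stem.
So likkev → halikkevoth.

halikkevoth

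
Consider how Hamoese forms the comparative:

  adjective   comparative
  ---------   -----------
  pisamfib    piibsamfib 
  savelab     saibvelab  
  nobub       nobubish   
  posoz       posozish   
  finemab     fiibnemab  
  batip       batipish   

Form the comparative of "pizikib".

nobub and pisamfib both end in -b yet inflect differently (nobubish, piibsamfib), so the final letter is not what conditions the rule; the number of vowels is.
"pizikib" has 3 vowels. The stems with 3 vowels (pisamfib → piibsamfib, savelab → saibvelab, finemab → fiibnemab) insert -ib- after the first vowel.
The other pattern: stems with 2 vowels add -ish.
So pizikib → piibzikib.

piibzikib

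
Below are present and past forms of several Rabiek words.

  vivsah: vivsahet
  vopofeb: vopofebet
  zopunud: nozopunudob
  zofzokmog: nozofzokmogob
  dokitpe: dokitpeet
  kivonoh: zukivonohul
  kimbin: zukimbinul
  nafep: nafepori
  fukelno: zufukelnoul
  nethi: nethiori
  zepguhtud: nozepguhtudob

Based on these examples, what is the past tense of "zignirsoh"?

"zignirsoh" begins with z-. The stems beginning with z- (zopunud → nozopunudob, zofzokmog → nozofzokmogob, zepguhtud → nozepguhtudob) add no- … -ob around the stem.
The other patterns: stems beginning with n- add -ori; stems beginning with d- or v- add -et; stems beginning with f- or k- add zu- … -ul around the stem.
So zignirsoh → nozignirsohob.

nozignirsohob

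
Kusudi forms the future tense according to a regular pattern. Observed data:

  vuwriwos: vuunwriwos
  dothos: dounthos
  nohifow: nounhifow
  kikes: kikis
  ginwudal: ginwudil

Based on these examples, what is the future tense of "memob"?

vuwriwos and kikes both end in -s yet inflect differently (vuunwriwos, kikis), so the final letter is not what conditions the rule; the last vowel is.
"memob" has last vowel 'o'. The stems whose last vowel is 'o' (vuwriwos → vuunwriwos, dothos → dounthos, nohifow → nounhifow) insert -un- after the first vowel.
So memob → meunmob.

meunmob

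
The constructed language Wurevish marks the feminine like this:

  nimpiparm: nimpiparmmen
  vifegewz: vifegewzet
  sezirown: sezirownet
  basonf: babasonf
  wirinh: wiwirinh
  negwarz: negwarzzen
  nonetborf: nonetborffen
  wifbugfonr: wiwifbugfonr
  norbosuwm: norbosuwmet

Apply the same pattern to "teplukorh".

basonf and nonetborf both end in -f yet inflect differently (babasonf, nonetborffen), so the final letter is not what conditions the rule; the second-to-last letter is.
"teplukorh" has second-to-last letter 'r'. The stems whose second-to-last letter is 'r' (nonetborf → nonetborffen, negwarz → negwarzzen, nimpiparm → nimpiparmmen) double the final consonant and add -en.
So teplukorh → teplukorhhen.

teplukorhhen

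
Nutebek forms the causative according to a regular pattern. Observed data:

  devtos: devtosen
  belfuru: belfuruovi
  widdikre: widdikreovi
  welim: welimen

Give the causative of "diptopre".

welim and widdikre both begin with w- yet inflect differently (welimen, widdikreovi), so the first letter is not what conditions the rule; whether the stem ends in a vowel or a consonant is.
"diptopre" ends in a vowel. The stems ending in a vowel (widdikre → widdikreovi, belfuru → belfuruovi) add -ovi.
The other pattern: stems ending in a consonant add -en.
So diptopre → diptopreovi.

diptopreovi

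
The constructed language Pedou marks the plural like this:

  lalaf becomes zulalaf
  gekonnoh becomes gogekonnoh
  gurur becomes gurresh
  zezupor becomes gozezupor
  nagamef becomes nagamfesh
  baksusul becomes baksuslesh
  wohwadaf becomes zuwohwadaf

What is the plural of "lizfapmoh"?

"lizfapmoh" has last vowel 'o'. The stems whose last vowel is 'o' (gekonnoh → gogekonnoh, zezupor → gozezupor) add the prefix go-.
The other patterns: stems whose last vowel is 'a' add the prefix zu-; stems whose last vowel is 'e' or 'u' delete the last vowel and add -esh.
So lizfapmoh → golizfapmoh.

golizfapmoh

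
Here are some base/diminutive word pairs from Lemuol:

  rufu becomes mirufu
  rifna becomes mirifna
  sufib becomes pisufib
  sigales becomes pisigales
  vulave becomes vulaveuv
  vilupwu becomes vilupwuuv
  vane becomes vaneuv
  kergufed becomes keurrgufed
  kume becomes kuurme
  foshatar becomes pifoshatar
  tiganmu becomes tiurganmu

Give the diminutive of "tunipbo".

tuurnipbo

"tunipbo" begins with t-. The one such stem in the data (tiganmu → tiurganmu) inserts -ur- after the first vowel (as do kergufed, kume), so the same rule applies.
The other patterns: stems beginning with v- add -uv; stems beginning with r- add the prefix mi-; stems beginning with f- or s- add the prefix pi-.
So tunipbo → tuurnipbo.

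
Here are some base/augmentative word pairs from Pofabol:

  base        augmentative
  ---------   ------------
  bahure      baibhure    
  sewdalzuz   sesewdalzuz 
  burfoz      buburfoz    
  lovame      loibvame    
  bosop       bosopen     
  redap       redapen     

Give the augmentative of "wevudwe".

burfoz and bosop both have last vowel 'o' yet inflect differently (buburfoz, bosopen), so the last vowel is not what conditions the rule; the final letter is.
"wevudwe" ends in -e. The stems ending in -e (lovame → loibvame, bahure → baibhure) insert -ib- after the first vowel.
The other patterns: stems ending in -z repeat the first consonant+vowel as a prefix; stems ending in -p add -en.
So wevudwe → weibvudwe.

weibvudwe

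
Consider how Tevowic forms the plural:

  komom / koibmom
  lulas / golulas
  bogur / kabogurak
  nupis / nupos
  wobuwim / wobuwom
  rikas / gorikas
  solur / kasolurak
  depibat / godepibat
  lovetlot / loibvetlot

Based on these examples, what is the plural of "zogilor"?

"zogilor" has last vowel 'o'. The stems whose last vowel is 'o' (komom → koibmom, lovetlot → loibvetlot) insert -ib- after the first vowel.
The other patterns: stems whose last vowel is 'i' change the last vowel to 'o'; stems whose last vowel is 'u' add ka- … -ak around the stem; stems whose last vowel is 'a' add the prefix go-.
So zogilor → zoibgilor.

zoibgilor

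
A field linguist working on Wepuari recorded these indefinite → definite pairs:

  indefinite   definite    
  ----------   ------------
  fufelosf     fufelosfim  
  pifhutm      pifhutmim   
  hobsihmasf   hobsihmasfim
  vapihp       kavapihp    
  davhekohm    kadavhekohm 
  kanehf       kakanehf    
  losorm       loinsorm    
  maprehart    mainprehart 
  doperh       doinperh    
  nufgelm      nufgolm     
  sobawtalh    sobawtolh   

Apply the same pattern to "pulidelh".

pulidolh

"pulidelh" has second-to-last letter 'l'. The stems whose second-to-last letter is 'l' (nufgelm → nufgolm, sobawtalh → sobawtolh) change the last vowel to 'o'.
So pulidelh → pulidolh.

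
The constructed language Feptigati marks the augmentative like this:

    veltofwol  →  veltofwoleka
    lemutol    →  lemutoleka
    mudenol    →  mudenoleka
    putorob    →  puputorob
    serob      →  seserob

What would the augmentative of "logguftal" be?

logguftaleka

veltofwol and putorob both have last vowel 'o' yet inflect differently (veltofwoleka, puputorob), so the last vowel is not what conditions the rule; the final letter is.
"logguftal" ends in -l. The stems ending in -l (veltofwol → veltofwoleka, lemutol → lemutoleka, mudenol → mudenoleka) add -eka.
The other pattern: stems ending in -b repeat the first consonant+vowel as a prefix.
So logguftal → logguftaleka.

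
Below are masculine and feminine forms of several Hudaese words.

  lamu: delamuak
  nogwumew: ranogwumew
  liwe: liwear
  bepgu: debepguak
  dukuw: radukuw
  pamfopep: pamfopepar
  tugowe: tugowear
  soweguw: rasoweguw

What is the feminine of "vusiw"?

ravusiw

"vusiw" ends in -w. The stems ending in -w (soweguw → rasoweguw, nogwumew → ranogwumew, dukuw → radukuw) add the prefix ra-.
So vusiw → ravusiw.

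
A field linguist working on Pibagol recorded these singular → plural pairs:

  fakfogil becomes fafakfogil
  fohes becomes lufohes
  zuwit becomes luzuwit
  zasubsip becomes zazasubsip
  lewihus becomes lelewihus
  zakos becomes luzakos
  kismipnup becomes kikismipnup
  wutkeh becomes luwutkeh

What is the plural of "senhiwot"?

lewihus and zakos both end in -s yet inflect differently (lelewihus, luzakos), so the final letter is not what conditions the rule; the number of vowels is.
"senhiwot" has 3 vowels. The stems with 3 vowels (lewihus → lelewihus, zasubsip → zazasubsip, kismipnup → kikismipnup) repeat the first consonant+vowel as a prefix.
So senhiwot → sesenhiwot.

sesenhiwot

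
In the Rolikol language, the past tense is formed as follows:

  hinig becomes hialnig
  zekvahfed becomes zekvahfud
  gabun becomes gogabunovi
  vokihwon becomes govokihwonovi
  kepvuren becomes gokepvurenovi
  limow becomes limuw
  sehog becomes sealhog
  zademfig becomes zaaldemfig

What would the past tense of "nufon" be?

gonufonovi

sehog and vokihwon both have last vowel 'o' yet inflect differently (sealhog, govokihwonovi), so the last vowel is not what conditions the rule; the final letter is.
"nufon" ends in -n. The stems ending in -n (gabun → gogabunovi, kepvuren → gokepvurenovi, vokihwon → govokihwonovi) add go- … -ovi around the stem.
The other patterns: stems ending in -g insert -al- after the first vowel; stems ending in -d or -w change the last vowel to 'u'.
So nufon → gonufonovi.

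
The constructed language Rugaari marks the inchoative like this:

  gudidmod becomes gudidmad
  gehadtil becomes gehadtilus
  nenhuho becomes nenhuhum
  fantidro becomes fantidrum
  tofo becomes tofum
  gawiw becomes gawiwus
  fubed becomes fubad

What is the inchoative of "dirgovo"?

gudidmod and nenhuho both have last vowel 'o' yet inflect differently (gudidmad, nenhuhum), so the last vowel is not what conditions the rule; the final letter is.
"dirgovo" ends in -o. The stems ending in -o (nenhuho → nenhuhum, fantidro → fantidrum, tofo → tofum) drop the final letter and add -um.
So dirgovo → dirgovum.

dirgovum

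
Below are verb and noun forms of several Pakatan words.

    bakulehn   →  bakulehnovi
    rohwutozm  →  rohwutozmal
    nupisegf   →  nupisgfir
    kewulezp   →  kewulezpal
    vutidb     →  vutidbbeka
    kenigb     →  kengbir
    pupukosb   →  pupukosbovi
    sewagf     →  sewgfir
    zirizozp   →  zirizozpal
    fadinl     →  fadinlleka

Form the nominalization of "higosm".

higosmovi

vutidb and kenigb both end in -b yet inflect differently (vutidbbeka, kengbir), so the final letter is not what conditions the rule; the second-to-last letter is.
"higosm" has second-to-last letter 's'. The one such stem in the data (pupukosb → pupukosbovi) adds -ovi, so the same rule applies.
So higosm → higosmovi.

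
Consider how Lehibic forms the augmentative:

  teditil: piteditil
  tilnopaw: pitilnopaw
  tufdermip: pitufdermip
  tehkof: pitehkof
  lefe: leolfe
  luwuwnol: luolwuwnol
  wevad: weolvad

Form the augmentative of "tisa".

teditil and luwuwnol both end in -l yet inflect differently (piteditil, luolwuwnol), so the final letter is not what conditions the rule; the first letter is.
"tisa" begins with t-. The stems beginning with t- (teditil → piteditil, tilnopaw → pitilnopaw, tufdermip → pitufdermip) add the prefix pi-.
So tisa → pitisa.

pitisa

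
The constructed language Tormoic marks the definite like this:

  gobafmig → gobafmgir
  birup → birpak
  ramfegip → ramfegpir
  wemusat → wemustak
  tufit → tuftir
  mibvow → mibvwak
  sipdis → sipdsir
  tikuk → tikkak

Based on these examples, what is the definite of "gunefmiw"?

gunefmwir

"gunefmiw" has last vowel 'i'. The stems whose last vowel is 'i' (gobafmig → gobafmgir, sipdis → sipdsir, ramfegip → ramfegpir) delete the last vowel and add -ir.
The other pattern: stems whose last vowel is 'a', 'o' or 'u' delete the last vowel and add -ak.
So gunefmiw → gunefmwir.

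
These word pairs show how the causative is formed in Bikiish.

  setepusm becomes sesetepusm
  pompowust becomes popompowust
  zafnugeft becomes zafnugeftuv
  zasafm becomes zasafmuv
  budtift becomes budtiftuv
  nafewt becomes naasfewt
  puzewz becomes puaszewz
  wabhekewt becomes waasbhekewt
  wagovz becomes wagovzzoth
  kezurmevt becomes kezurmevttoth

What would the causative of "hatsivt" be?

pompowust and zafnugeft both end in -t yet inflect differently (popompowust, zafnugeftuv), so the final letter is not what conditions the rule; the second-to-last letter is.
"hatsivt" has second-to-last letter 'v'. The stems whose second-to-last letter is 'v' (wagovz → wagovzzoth, kezurmevt → kezurmevttoth) double the final consonant and add -oth.
The other patterns: stems whose second-to-last letter is 's' repeat the first consonant+vowel as a prefix; stems whose second-to-last letter is 'f' add -uv; stems whose second-to-last letter is 'w' insert -as- after the first vowel.
So hatsivt → hatsivttoth.

hatsivttoth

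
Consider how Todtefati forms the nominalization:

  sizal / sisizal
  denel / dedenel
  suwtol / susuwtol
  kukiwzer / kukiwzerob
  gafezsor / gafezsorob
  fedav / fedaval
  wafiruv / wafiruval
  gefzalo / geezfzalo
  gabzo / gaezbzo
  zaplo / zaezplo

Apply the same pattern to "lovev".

loveval

denel and kukiwzer both have last vowel 'e' yet inflect differently (dedenel, kukiwzerob), so the last vowel is not what conditions the rule; the final letter is.
"lovev" ends in -v. The stems ending in -v (fedav → fedaval, wafiruv → wafiruval) add -al.
The other patterns: stems ending in -l repeat the first consonant+vowel as a prefix; stems ending in -r add -ob; stems ending in -o insert -ez- after the first vowel.
So lovev → loveval.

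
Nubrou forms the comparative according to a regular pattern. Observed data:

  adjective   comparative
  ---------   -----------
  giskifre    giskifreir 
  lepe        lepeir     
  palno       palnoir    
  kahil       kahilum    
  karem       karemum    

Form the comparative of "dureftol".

dureftolum

"dureftol" ends in a consonant. The stems ending in a consonant (karem → karemum, kahil → kahilum) add -um.
The other pattern: stems ending in a vowel add -ir.
So dureftol → dureftolum.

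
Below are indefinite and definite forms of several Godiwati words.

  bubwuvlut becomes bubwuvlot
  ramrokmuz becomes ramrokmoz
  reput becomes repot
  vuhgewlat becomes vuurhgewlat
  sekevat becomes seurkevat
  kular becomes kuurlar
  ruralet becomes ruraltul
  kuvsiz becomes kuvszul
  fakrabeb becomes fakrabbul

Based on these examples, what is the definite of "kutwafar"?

bubwuvlut and vuhgewlat both end in -t yet inflect differently (bubwuvlot, vuurhgewlat), so the final letter is not what conditions the rule; the last vowel is.
"kutwafar" has last vowel 'a'. The stems whose last vowel is 'a' (vuhgewlat → vuurhgewlat, sekevat → seurkevat, kular → kuurlar) insert -ur- after the first vowel.
The other patterns: stems whose last vowel is 'u' change the last vowel to 'o'; stems whose last vowel is 'e' or 'i' delete the last vowel and add -ul.
So kutwafar → kuurtwafar.

kuurtwafar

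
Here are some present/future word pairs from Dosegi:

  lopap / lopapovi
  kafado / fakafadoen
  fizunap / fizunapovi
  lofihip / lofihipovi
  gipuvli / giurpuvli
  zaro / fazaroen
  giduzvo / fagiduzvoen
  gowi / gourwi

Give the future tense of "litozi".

liurtozi

lofihip and gowi both have last vowel 'i' yet inflect differently (lofihipovi, gourwi), so the last vowel is not what conditions the rule; the final letter is.
"litozi" ends in -i. The stems ending in -i (gowi → gourwi, gipuvli → giurpuvli) insert -ur- after the first vowel.
The other patterns: stems ending in -p add -ovi; stems ending in -o add fa- … -en around the stem.
So litozi → liurtozi.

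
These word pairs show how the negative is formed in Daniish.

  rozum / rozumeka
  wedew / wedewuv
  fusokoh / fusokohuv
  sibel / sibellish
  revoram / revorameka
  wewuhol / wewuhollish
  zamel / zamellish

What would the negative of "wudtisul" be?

wedew and sibel both have last vowel 'e' yet inflect differently (wedewuv, sibellish), so the last vowel is not what conditions the rule; the final letter is.
"wudtisul" ends in -l. The stems ending in -l (sibel → sibellish, wewuhol → wewuhollish, zamel → zamellish) double the final consonant and add -ish.
So wudtisul → wudtisullish.

wudtisullish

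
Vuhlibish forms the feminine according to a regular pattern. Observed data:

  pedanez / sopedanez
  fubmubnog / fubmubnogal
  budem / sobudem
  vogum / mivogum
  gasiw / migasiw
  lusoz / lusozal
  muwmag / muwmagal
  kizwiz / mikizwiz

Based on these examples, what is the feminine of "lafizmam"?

vogum and budem both end in -m yet inflect differently (mivogum, sobudem), so the final letter is not what conditions the rule; the last vowel is.
"lafizmam" has last vowel 'a'. The one such stem in the data (muwmag → muwmagal) adds -al, so the same rule applies.
The other patterns: stems whose last vowel is 'i' or 'u' add the prefix mi-; stems whose last vowel is 'e' add the prefix so-.
So lafizmam → lafizmamal.

lafizmamal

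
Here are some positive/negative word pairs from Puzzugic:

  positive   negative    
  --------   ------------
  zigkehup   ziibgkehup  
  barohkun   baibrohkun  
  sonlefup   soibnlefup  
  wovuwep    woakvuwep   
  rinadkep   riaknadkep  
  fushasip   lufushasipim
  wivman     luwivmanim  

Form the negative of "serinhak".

zigkehup and wovuwep both end in -p yet inflect differently (ziibgkehup, woakvuwep), so the final letter is not what conditions the rule; the last vowel is.
"serinhak" has last vowel 'a'. The one such stem in the data (wivman → luwivmanim) adds lu- … -im around the stem, so the same rule applies.
So serinhak → luserinhakim.

luserinhakim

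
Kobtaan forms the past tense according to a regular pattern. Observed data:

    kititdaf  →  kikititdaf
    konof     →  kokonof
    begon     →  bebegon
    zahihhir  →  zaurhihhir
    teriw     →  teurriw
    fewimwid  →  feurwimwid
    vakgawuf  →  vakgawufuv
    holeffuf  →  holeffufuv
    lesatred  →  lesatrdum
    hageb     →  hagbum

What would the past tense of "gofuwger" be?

gofuwgrum

kititdaf and vakgawuf both end in -f yet inflect differently (kikititdaf, vakgawufuv), so the final letter is not what conditions the rule; the last vowel is.
"gofuwger" has last vowel 'e'. The stems whose last vowel is 'e' (lesatred → lesatrdum, hageb → hagbum) delete the last vowel and add -um.
So gofuwger → gofuwgrum.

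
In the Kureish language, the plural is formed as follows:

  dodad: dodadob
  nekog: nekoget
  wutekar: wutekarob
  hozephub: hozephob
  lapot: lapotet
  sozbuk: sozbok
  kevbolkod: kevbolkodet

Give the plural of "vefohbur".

vefohbor

kevbolkod and dodad both end in -d yet inflect differently (kevbolkodet, dodadob), so the final letter is not what conditions the rule; the last vowel is.
"vefohbur" has last vowel 'u'. The stems whose last vowel is 'u' (sozbuk → sozbok, hozephub → hozephob) change the last vowel to 'o'.
So vefohbur → vefohbor.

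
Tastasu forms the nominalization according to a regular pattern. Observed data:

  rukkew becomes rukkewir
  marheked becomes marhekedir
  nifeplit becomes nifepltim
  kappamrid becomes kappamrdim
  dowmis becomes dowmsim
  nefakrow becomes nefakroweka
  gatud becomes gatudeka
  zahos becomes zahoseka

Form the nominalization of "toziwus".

marheked and kappamrid both end in -d yet inflect differently (marhekedir, kappamrdim), so the final letter is not what conditions the rule; the last vowel is.
"toziwus" has last vowel 'u'. The one such stem in the data (gatud → gatudeka) adds -eka, so the same rule applies.
The other patterns: stems whose last vowel is 'e' add -ir; stems whose last vowel is 'i' delete the last vowel and add -im.
So toziwus → toziwuseka.

toziwuseka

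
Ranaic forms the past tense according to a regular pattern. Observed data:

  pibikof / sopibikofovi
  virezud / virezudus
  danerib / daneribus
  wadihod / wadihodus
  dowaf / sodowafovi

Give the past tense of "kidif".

sokidifovi

pibikof and wadihod both have last vowel 'o' yet inflect differently (sopibikofovi, wadihodus), so the last vowel is not what conditions the rule; the final letter is.
"kidif" ends in -f. The stems ending in -f (pibikof → sopibikofovi, dowaf → sodowafovi) add so- … -ovi around the stem.
The other pattern: stems ending in -b or -d add -us.
So kidif → sokidifovi.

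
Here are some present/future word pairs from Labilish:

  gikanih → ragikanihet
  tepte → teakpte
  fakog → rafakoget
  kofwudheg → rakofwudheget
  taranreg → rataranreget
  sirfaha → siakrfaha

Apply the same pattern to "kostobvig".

"kostobvig" ends in a consonant. The stems ending in a consonant (taranreg → rataranreget, gikanih → ragikanihet, fakog → rafakoget) add ra- … -et around the stem.
The other pattern: stems ending in a vowel insert -ak- after the first vowel.
So kostobvig → rakostobviget.

rakostobviget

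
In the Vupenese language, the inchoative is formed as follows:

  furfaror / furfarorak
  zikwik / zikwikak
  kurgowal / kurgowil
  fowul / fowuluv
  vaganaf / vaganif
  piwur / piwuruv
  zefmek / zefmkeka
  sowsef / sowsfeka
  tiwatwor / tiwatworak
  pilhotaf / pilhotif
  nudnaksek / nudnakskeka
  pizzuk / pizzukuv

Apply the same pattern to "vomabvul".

"vomabvul" has last vowel 'u'. The stems whose last vowel is 'u' (piwur → piwuruv, pizzuk → pizzukuv, fowul → fowuluv) add -uv.
So vomabvul → vomabvuluv.

vomabvuluv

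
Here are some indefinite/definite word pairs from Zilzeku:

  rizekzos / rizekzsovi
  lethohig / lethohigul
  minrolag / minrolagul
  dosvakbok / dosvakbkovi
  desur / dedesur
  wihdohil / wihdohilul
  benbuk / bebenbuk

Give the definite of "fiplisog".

benbuk and dosvakbok both end in -k yet inflect differently (bebenbuk, dosvakbkovi), so the final letter is not what conditions the rule; the last vowel is.
"fiplisog" has last vowel 'o'. The stems whose last vowel is 'o' (rizekzos → rizekzsovi, dosvakbok → dosvakbkovi) delete the last vowel and add -ovi.
So fiplisog → fiplisgovi.

fiplisgovi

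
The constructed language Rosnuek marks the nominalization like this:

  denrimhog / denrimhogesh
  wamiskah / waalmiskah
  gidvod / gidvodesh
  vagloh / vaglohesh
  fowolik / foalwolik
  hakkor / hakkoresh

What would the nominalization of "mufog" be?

mufogesh

vagloh and wamiskah both end in -h yet inflect differently (vaglohesh, waalmiskah), so the final letter is not what conditions the rule; the last vowel is.
"mufog" has last vowel 'o'. The stems whose last vowel is 'o' (gidvod → gidvodesh, vagloh → vaglohesh, denrimhog → denrimhogesh) add -esh.
So mufog → mufogesh.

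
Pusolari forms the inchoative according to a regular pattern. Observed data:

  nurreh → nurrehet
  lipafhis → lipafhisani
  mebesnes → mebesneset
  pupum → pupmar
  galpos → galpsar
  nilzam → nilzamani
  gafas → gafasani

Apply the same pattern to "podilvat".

podilvatani

galpos and mebesnes both end in -s yet inflect differently (galpsar, mebesneset), so the final letter is not what conditions the rule; the last vowel is.
"podilvat" has last vowel 'a'. The stems whose last vowel is 'a' (gafas → gafasani, nilzam → nilzamani) add -ani.
So podilvat → podilvatani.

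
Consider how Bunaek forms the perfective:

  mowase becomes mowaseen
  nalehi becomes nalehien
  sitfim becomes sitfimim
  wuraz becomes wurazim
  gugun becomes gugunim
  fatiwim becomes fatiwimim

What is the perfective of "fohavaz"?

fohavazim

nalehi and sitfim both have last vowel 'i' yet inflect differently (nalehien, sitfimim), so the last vowel is not what conditions the rule; whether the stem ends in a vowel or a consonant is.
"fohavaz" ends in a consonant. The stems ending in a consonant (sitfim → sitfimim, wuraz → wurazim, gugun → gugunim) add -im.
The other pattern: stems ending in a vowel add -en.
So fohavaz → fohavazim.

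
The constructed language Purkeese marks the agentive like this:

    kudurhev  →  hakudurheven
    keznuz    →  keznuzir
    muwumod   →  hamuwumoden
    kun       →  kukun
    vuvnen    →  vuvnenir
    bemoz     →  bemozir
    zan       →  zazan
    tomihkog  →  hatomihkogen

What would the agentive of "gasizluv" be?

hagasizluven

kun and vuvnen both end in -n yet inflect differently (kukun, vuvnenir), so the final letter is not what conditions the rule; the number of vowels is.
"gasizluv" has 3 vowels. The stems with 3 vowels (muwumod → hamuwumoden, tomihkog → hatomihkogen, kudurhev → hakudurheven) add ha- … -en around the stem.
The other patterns: stems with 1 vowel repeat the first consonant+vowel as a prefix; stems with 2 vowels add -ir.
So gasizluv → hagasizluven.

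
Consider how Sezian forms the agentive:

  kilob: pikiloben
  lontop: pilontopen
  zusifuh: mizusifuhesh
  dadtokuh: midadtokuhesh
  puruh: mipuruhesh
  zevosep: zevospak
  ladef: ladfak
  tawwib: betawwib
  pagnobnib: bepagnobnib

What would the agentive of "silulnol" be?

pisilulnolen

"silulnol" has last vowel 'o'. The stems whose last vowel is 'o' (kilob → pikiloben, lontop → pilontopen) add pi- … -en around the stem.
So silulnol → pisilulnolen.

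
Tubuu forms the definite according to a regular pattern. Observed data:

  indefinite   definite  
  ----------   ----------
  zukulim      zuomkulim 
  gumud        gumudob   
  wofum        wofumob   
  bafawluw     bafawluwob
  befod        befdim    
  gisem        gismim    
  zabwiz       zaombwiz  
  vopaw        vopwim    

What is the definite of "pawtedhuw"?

pawtedhuwob

zukulim and wofum both end in -m yet inflect differently (zuomkulim, wofumob), so the final letter is not what conditions the rule; the last vowel is.
"pawtedhuw" has last vowel 'u'. The stems whose last vowel is 'u' (gumud → gumudob, wofum → wofumob, bafawluw → bafawluwob) add -ob.
The other patterns: stems whose last vowel is 'i' insert -om- after the first vowel; stems whose last vowel is 'a', 'e' or 'o' delete the last vowel and add -im.
So pawtedhuw → pawtedhuwob.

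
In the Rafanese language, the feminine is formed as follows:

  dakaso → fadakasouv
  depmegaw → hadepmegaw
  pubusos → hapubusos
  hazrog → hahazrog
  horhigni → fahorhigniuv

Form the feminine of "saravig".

"saravig" ends in a consonant. The stems ending in a consonant (depmegaw → hadepmegaw, pubusos → hapubusos, hazrog → hahazrog) add the prefix ha-.
The other pattern: stems ending in a vowel add fa- … -uv around the stem.
So saravig → hasaravig.

hasaravig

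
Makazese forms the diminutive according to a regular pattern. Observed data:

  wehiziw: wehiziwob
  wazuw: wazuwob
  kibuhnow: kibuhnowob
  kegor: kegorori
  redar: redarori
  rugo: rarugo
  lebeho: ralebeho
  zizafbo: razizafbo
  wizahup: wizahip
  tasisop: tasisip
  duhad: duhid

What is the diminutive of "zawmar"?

zawmarori

kibuhnow and kegor both have last vowel 'o' yet inflect differently (kibuhnowob, kegorori), so the last vowel is not what conditions the rule; the final letter is.
"zawmar" ends in -r. The stems ending in -r (kegor → kegorori, redar → redarori) add -ori.
So zawmar → zawmarori.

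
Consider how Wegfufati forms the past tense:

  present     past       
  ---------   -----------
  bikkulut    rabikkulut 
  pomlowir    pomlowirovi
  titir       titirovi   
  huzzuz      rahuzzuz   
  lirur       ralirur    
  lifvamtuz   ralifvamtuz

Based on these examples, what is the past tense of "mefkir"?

lirur and titir both end in -r yet inflect differently (ralirur, titirovi), so the final letter is not what conditions the rule; the last vowel is.
"mefkir" has last vowel 'i'. The stems whose last vowel is 'i' (titir → titirovi, pomlowir → pomlowirovi) add -ovi.
So mefkir → mefkirovi.

mefkirovi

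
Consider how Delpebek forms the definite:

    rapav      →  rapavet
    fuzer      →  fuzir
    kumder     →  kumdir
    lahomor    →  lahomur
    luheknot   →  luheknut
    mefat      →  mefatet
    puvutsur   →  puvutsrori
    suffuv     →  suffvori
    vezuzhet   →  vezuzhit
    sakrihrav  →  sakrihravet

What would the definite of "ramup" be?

fuzer and puvutsur both end in -r yet inflect differently (fuzir, puvutsrori), so the final letter is not what conditions the rule; the last vowel is.
"ramup" has last vowel 'u'. The stems whose last vowel is 'u' (puvutsur → puvutsrori, suffuv → suffvori) delete the last vowel and add -ori.
The other patterns: stems whose last vowel is 'e' change the last vowel to 'i'; stems whose last vowel is 'o' change the last vowel to 'u'; stems whose last vowel is 'a' add -et.
So ramup → rampori.

rampori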